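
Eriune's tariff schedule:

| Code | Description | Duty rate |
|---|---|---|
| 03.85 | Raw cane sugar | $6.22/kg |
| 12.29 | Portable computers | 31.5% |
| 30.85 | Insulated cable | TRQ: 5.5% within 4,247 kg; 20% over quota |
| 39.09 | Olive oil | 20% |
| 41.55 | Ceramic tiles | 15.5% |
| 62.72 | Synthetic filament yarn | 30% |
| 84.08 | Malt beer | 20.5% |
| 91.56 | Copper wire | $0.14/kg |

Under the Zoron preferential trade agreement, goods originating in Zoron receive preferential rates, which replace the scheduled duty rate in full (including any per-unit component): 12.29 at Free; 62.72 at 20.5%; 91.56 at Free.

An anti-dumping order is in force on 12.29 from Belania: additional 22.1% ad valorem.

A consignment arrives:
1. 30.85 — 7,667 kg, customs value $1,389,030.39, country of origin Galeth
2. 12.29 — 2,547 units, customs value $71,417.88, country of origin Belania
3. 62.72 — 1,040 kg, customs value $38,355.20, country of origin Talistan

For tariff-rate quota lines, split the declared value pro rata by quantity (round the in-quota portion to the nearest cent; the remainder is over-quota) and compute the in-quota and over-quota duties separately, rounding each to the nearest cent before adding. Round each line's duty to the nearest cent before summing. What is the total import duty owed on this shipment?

Line 1 (30.85, Galeth, 7,667 kg, $1,389,030.39):
Code 30.85 is under a tariff-rate quota (threshold 4,247 kg). In-quota: 4,247 kg at 5.5%; over-quota: 3,420 kg at 20%.
Pro-rata value split: in-quota = $1,389,030.39 × 4,247/7,667 = $769,428.99; over-quota = $1,389,030.39 − $769,428.99 = $619,601.40.
In-quota duty = $769,428.99 × 5.5% = $42,318.59. Over-quota duty = $619,601.40 × 20% = $123,920.28.
Line duty = $42,318.59 + $123,920.28 = $166,238.87.
Line 2 (12.29, Belania, 2,547 units, $71,417.88):
Base rate for 12.29 is 31.5%.
12.29 has an FTA preferential rate, but origin Belania is not Zoron; base rate stands.
Additional duty on 12.29 from Belania: +22.1%. Applied ad valorem rate: 31.5% + 22.1% = 53.6%.
Duty = $71,417.88 × 53.6% = $38,279.98.
Line 3 (62.72, Talistan, 1,040 kg, $38,355.20):
Base rate for 62.72 is 30%.
62.72 has an FTA preferential rate, but origin Talistan is not Zoron; base rate stands.
Duty = $38,355.20 × 30% = $11,506.56.
Total = $166,238.87 + $38,279.98 + $11,506.56 = $216,025.41.

$216,025.41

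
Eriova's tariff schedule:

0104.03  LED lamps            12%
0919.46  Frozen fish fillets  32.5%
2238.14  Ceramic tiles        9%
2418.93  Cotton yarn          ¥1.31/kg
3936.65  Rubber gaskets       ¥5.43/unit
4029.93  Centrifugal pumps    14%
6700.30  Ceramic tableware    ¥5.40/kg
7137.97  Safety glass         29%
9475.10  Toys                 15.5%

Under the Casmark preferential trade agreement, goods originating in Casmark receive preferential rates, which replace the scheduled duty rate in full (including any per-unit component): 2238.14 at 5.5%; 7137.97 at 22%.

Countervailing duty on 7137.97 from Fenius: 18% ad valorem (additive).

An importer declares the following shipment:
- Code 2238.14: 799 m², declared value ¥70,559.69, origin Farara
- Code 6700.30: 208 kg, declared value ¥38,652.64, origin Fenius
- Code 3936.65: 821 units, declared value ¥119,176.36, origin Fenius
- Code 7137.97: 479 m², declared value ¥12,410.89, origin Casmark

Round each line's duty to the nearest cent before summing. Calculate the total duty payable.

¥14,662.00

Line 1 (2238.14, Farara, 799 m², ¥70,559.69):
Base rate for 2238.14 is 9%.
2238.14 has an FTA preferential rate, but origin Farara is not Casmark; base rate stands.
Duty = ¥70,559.69 × 9% = ¥6,350.37.
Line 2 (6700.30, Fenius, 208 kg, ¥38,652.64):
Base rate for 6700.30 is ¥5.40/kg.
Duty = 208 × ¥5.40 = ¥1,123.20.
Line 3 (3936.65, Fenius, 821 units, ¥119,176.36):
Base rate for 3936.65 is ¥5.43/unit.
Duty = 821 × ¥5.43 = ¥4,458.03.
Line 4 (7137.97, Casmark, 479 m², ¥12,410.89):
Base rate for 7137.97 is 29%.
Origin Casmark qualifies under the Eriova–Casmark agreement and 7137.97 is covered: preferential rate 22% applies instead.
The additional-duty order on 7137.97 targets Fenius, not Casmark; it does not apply.
Duty = ¥12,410.89 × 22% = ¥2,730.40.
Total = ¥6,350.37 + ¥1,123.20 + ¥4,458.03 + ¥2,730.40 = ¥14,662.00.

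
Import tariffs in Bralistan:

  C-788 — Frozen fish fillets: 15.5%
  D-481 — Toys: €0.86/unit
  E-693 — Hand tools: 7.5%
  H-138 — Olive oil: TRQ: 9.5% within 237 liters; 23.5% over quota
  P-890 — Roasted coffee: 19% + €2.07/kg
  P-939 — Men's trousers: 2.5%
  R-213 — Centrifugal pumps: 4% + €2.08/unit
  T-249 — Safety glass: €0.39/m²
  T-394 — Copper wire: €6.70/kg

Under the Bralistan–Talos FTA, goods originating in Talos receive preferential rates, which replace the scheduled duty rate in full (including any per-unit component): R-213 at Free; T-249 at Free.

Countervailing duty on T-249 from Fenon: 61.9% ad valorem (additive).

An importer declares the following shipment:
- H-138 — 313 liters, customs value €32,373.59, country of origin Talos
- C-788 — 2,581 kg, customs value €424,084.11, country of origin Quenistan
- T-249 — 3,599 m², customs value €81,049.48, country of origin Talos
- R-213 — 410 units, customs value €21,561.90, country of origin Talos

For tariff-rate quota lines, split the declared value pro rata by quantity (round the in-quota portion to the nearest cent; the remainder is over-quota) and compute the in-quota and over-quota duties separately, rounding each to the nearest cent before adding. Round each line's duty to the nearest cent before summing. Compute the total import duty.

Line 1 (H-138, Talos, 313 liters, €32,373.59):
Code H-138 is under a tariff-rate quota (threshold 237 liters). In-quota: 237 liters at 9.5%; over-quota: 76 liters at 23.5%.
Pro-rata value split: in-quota = €32,373.59 × 237/313 = €24,512.91; over-quota = €32,373.59 − €24,512.91 = €7,860.68.
In-quota duty = €24,512.91 × 9.5% = €2,328.73. Over-quota duty = €7,860.68 × 23.5% = €1,847.26.
Line duty = €2,328.73 + €1,847.26 = €4,175.99.
Line 2 (C-788, Quenistan, 2,581 kg, €424,084.11):
Base rate for C-788 is 15.5%.
Duty = €424,084.11 × 15.5% = €65,733.04.
Line 3 (T-249, Talos, 3,599 m², €81,049.48):
Base rate for T-249 is €0.39/m².
Origin Talos qualifies under the Bralistan–Talos agreement and T-249 is covered: preferential rate Free applies instead.
The additional-duty order on T-249 targets Fenon, not Talos; it does not apply.
Duty = €81,049.48 × 0% = €0.00.
Line 4 (R-213, Talos, 410 units, €21,561.90):
Base rate for R-213 is 4% + €2.08/unit.
Origin Talos qualifies under the Bralistan–Talos agreement and R-213 is covered: preferential rate Free applies instead.
Duty = €21,561.90 × 0% = €0.00.
Total = €4,175.99 + €65,733.04 + €0.00 + €0.00 = €69,909.03.

€69,909.03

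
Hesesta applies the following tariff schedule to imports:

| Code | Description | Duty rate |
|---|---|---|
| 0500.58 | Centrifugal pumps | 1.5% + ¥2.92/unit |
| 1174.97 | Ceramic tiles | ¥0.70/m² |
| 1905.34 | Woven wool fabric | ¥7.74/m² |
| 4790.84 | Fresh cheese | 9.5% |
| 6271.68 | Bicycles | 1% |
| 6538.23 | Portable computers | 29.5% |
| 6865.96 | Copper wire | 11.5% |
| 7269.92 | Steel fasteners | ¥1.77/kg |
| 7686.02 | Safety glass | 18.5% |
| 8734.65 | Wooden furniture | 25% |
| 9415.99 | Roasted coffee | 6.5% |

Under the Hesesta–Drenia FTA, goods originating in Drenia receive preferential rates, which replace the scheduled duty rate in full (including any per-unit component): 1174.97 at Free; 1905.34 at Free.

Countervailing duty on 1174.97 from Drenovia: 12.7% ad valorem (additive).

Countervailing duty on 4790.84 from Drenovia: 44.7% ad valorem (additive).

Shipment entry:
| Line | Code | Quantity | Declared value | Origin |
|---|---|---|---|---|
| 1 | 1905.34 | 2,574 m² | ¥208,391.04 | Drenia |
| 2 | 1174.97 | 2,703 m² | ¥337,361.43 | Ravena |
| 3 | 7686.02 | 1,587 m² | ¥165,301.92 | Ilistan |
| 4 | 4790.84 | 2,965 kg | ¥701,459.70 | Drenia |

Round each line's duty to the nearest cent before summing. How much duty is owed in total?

Line 1 (1905.34, Drenia, 2,574 m², ¥208,391.04):
Base rate for 1905.34 is ¥7.74/m².
Origin Drenia qualifies under the Hesesta–Drenia agreement and 1905.34 is covered: preferential rate Free applies instead.
Duty = ¥208,391.04 × 0% = ¥0.00.
Line 2 (1174.97, Ravena, 2,703 m², ¥337,361.43):
Base rate for 1174.97 is ¥0.70/m².
1174.97 has an FTA preferential rate, but origin Ravena is not Drenia; base rate stands.
The additional-duty order on 1174.97 targets Drenovia, not Ravena; it does not apply.
Duty = 2,703 × ¥0.70 = ¥1,892.10.
Line 3 (7686.02, Ilistan, 1,587 m², ¥165,301.92):
Base rate for 7686.02 is 18.5%.
Duty = ¥165,301.92 × 18.5% = ¥30,580.86.
Line 4 (4790.84, Drenia, 2,965 kg, ¥701,459.70):
Base rate for 4790.84 is 9.5%.
Origin Drenia is the FTA partner but 4790.84 is not on the preference list; base rate stands.
The additional-duty order on 4790.84 targets Drenovia, not Drenia; it does not apply.
Duty = ¥701,459.70 × 9.5% = ¥66,638.67.
Total = ¥0.00 + ¥1,892.10 + ¥30,580.86 + ¥66,638.67 = ¥99,111.63.

¥99,111.63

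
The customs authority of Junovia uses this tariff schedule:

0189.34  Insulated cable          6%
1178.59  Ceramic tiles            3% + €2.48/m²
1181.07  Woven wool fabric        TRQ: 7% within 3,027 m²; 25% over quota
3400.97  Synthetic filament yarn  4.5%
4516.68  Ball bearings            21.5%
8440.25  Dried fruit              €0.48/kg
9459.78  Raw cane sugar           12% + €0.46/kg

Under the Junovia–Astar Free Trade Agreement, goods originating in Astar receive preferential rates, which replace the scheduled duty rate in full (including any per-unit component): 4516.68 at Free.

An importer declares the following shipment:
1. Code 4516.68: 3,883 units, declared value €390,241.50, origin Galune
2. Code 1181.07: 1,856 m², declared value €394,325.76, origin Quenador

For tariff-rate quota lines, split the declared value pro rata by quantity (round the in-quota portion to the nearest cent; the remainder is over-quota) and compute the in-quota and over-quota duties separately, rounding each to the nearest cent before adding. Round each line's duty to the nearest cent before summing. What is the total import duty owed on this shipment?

€111,504.72

Line 1 (4516.68, Galune, 3,883 units, €390,241.50):
Base rate for 4516.68 is 21.5%.
4516.68 has an FTA preferential rate, but origin Galune is not Astar; base rate stands.
Duty = €390,241.50 × 21.5% = €83,901.92.
Line 2 (1181.07, Quenador, 1,856 m², €394,325.76):
Code 1181.07 is under a tariff-rate quota (threshold 3,027 m²). Quantity 1,856 m² is within the quota, so the in-quota rate 7% applies to the full value.
Duty = €394,325.76 × 7% = €27,602.80.
Total = €83,901.92 + €27,602.80 = €111,504.72.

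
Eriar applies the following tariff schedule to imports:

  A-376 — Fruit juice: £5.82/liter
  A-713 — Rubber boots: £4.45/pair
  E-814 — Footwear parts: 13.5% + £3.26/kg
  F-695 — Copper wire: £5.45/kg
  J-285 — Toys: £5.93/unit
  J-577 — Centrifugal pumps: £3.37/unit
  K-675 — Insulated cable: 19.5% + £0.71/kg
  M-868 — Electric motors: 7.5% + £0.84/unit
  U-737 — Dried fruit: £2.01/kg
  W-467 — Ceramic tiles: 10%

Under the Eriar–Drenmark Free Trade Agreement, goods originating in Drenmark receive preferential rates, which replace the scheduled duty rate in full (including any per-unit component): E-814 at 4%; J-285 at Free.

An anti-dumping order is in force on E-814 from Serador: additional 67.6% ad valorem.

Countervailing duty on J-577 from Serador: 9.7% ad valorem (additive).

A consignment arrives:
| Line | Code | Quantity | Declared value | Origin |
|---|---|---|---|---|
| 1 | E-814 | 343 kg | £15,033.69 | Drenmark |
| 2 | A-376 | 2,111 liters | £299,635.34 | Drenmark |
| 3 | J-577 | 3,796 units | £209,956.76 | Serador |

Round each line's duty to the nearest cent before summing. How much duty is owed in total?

Line 1 (E-814, Drenmark, 343 kg, £15,033.69):
Base rate for E-814 is 13.5% + £3.26/kg.
Origin Drenmark qualifies under the Eriar–Drenmark agreement and E-814 is covered: preferential rate 4% applies instead.
The additional-duty order on E-814 targets Serador, not Drenmark; it does not apply.
Duty = £15,033.69 × 4% = £601.35.
Line 2 (A-376, Drenmark, 2,111 liters, £299,635.34):
Base rate for A-376 is £5.82/liter.
Origin Drenmark is the FTA partner but A-376 is not on the preference list; base rate stands.
Duty = 2,111 × £5.82 = £12,286.02.
Line 3 (J-577, Serador, 3,796 units, £209,956.76):
Base rate for J-577 is £3.37/unit.
Additional duty on J-577 from Serador: +9.7% ad valorem. Applied ad valorem rate = 9.7%.
Duty = £209,956.76 × 9.7% + 3,796 × £3.37 = £33,158.33.
Total = £601.35 + £12,286.02 + £33,158.33 = £46,045.70.

£46,045.70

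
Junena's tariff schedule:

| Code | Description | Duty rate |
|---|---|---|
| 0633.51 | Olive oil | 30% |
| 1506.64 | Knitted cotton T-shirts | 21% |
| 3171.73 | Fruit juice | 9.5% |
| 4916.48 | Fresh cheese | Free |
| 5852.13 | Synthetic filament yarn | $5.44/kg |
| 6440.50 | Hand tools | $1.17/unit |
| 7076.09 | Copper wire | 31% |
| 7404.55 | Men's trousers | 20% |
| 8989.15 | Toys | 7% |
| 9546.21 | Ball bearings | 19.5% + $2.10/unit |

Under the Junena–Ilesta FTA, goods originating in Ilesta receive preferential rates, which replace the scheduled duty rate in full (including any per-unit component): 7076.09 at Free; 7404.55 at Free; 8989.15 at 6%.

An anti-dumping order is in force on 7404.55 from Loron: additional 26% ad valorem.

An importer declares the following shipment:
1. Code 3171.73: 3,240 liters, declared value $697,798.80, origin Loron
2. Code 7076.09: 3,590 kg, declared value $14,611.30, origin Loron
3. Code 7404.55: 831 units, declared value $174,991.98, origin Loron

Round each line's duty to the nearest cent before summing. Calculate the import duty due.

Line 1 (3171.73, Loron, 3,240 liters, $697,798.80):
Base rate for 3171.73 is 9.5%.
Duty = $697,798.80 × 9.5% = $66,290.89.
Line 2 (7076.09, Loron, 3,590 kg, $14,611.30):
Base rate for 7076.09 is 31%.
7076.09 has an FTA preferential rate, but origin Loron is not Ilesta; base rate stands.
Duty = $14,611.30 × 31% = $4,529.50.
Line 3 (7404.55, Loron, 831 units, $174,991.98):
Base rate for 7404.55 is 20%.
7404.55 has an FTA preferential rate, but origin Loron is not Ilesta; base rate stands.
Additional duty on 7404.55 from Loron: +26%. Applied ad valorem rate: 20% + 26% = 46%.
Duty = $174,991.98 × 46% = $80,496.31.
Total = $66,290.89 + $4,529.50 + $80,496.31 = $151,316.70.

$151,316.70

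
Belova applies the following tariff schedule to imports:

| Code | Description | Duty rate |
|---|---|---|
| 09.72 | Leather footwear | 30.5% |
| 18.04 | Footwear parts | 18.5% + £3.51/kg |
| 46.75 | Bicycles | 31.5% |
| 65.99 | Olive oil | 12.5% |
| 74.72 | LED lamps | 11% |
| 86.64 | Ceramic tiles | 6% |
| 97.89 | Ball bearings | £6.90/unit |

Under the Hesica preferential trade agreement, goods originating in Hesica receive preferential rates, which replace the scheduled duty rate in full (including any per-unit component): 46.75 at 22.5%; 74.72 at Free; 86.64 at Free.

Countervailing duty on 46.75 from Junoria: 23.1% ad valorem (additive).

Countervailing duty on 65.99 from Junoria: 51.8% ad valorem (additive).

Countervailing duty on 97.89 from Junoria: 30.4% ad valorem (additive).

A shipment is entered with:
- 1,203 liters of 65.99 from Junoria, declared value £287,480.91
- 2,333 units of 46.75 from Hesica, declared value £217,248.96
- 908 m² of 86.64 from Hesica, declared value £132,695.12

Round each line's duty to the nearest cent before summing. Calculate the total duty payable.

£233,731.25

Line 1 (65.99, Junoria, 1,203 liters, £287,480.91):
Base rate for 65.99 is 12.5%.
Additional duty on 65.99 from Junoria: +51.8%. Applied ad valorem rate: 12.5% + 51.8% = 64.3%.
Duty = £287,480.91 × 64.3% = £184,850.23.
Line 2 (46.75, Hesica, 2,333 units, £217,248.96):
Base rate for 46.75 is 31.5%.
Origin Hesica qualifies under the Belova–Hesica agreement and 46.75 is covered: preferential rate 22.5% applies instead.
The additional-duty order on 46.75 targets Junoria, not Hesica; it does not apply.
Duty = £217,248.96 × 22.5% = £48,881.02.
Line 3 (86.64, Hesica, 908 m², £132,695.12):
Base rate for 86.64 is 6%.
Origin Hesica qualifies under the Belova–Hesica agreement and 86.64 is covered: preferential rate Free applies instead.
Duty = £132,695.12 × 0% = £0.00.
Total = £184,850.23 + £48,881.02 + £0.00 = £233,731.25.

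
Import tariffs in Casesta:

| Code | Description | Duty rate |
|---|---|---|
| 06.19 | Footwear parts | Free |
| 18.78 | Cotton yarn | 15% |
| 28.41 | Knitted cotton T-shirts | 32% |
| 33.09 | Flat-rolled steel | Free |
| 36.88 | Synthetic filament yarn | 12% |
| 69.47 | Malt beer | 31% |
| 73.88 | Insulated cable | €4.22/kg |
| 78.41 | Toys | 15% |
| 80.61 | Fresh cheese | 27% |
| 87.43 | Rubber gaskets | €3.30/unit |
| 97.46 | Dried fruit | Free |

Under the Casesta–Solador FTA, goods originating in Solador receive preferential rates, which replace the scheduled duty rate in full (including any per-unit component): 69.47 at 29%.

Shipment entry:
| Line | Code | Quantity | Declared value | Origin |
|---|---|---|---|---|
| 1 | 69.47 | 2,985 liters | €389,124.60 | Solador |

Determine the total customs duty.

€112,846.13

Line 1 (69.47, Solador, 2,985 liters, €389,124.60):
Base rate for 69.47 is 31%.
Origin Solador qualifies under the Casesta–Solador agreement and 69.47 is covered: preferential rate 29% applies instead.
Duty = €389,124.60 × 29% = €112,846.13.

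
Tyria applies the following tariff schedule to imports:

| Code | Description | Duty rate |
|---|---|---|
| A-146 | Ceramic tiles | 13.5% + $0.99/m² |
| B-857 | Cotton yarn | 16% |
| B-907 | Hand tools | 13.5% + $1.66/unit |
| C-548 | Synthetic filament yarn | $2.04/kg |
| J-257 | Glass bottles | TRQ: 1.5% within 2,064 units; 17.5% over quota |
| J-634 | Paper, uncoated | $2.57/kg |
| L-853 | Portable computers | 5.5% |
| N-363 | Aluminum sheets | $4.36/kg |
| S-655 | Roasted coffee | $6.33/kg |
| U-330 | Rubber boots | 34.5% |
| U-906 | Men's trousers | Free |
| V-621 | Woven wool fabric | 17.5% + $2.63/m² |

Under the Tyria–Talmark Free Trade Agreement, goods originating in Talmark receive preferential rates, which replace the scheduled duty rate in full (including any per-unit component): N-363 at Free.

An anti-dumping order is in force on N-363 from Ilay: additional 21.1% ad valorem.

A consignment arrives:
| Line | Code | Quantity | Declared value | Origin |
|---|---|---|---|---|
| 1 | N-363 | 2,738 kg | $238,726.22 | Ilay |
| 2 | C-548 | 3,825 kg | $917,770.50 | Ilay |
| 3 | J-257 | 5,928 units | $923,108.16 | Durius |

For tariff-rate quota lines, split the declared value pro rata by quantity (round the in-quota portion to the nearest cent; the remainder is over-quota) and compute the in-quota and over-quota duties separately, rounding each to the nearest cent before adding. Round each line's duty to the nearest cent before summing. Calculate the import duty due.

Line 1 (N-363, Ilay, 2,738 kg, $238,726.22):
Base rate for N-363 is $4.36/kg.
N-363 has an FTA preferential rate, but origin Ilay is not Talmark; base rate stands.
Additional duty on N-363 from Ilay: +21.1% ad valorem. Applied ad valorem rate = 21.1%.
Duty = $238,726.22 × 21.1% + 2,738 × $4.36 = $62,308.91.
Line 2 (C-548, Ilay, 3,825 kg, $917,770.50):
Base rate for C-548 is $2.04/kg.
Duty = 3,825 × $2.04 = $7,803.00.
Line 3 (J-257, Durius, 5,928 units, $923,108.16):
Code J-257 is under a tariff-rate quota (threshold 2,064 units). In-quota: 2,064 units at 1.5%; over-quota: 3,864 units at 17.5%.
Pro-rata value split: in-quota = $923,108.16 × 2,064/5,928 = $321,406.08; over-quota = $923,108.16 − $321,406.08 = $601,702.08.
In-quota duty = $321,406.08 × 1.5% = $4,821.09. Over-quota duty = $601,702.08 × 17.5% = $105,297.86.
Line duty = $4,821.09 + $105,297.86 = $110,118.95.
Total = $62,308.91 + $7,803.00 + $110,118.95 = $180,230.86.

$180,230.86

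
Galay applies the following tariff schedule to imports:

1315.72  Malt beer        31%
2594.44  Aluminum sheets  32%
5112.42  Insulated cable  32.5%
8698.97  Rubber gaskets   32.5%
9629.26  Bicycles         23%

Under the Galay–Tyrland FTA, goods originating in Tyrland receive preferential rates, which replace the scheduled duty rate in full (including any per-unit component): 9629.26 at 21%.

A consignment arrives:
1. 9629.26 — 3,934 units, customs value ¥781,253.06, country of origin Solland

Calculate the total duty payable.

¥179,688.20

Line 1 (9629.26, Solland, 3,934 units, ¥781,253.06):
Base rate for 9629.26 is 23%.
9629.26 has an FTA preferential rate, but origin Solland is not Tyrland; base rate stands.
Duty = ¥781,253.06 × 23% = ¥179,688.20.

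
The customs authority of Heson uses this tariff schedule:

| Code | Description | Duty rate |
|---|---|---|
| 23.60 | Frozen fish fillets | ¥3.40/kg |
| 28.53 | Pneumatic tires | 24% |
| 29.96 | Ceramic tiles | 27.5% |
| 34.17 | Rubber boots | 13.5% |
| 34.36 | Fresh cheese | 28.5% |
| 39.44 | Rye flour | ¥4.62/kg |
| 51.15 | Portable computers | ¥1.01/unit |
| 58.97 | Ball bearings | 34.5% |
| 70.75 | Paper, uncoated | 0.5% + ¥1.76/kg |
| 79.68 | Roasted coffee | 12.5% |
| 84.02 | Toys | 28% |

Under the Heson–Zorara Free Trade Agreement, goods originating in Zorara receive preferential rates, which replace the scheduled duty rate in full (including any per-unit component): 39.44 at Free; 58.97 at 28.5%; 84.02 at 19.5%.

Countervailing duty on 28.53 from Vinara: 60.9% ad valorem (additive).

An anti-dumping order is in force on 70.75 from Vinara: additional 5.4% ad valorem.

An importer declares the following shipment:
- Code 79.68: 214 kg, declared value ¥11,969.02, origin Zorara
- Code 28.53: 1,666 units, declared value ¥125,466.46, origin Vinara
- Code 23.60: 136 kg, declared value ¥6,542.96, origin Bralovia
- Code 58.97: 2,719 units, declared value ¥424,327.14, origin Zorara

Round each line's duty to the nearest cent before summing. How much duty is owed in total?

¥229,412.78

Line 1 (79.68, Zorara, 214 kg, ¥11,969.02):
Base rate for 79.68 is 12.5%.
Origin Zorara is the FTA partner but 79.68 is not on the preference list; base rate stands.
Duty = ¥11,969.02 × 12.5% = ¥1,496.13.
Line 2 (28.53, Vinara, 1,666 units, ¥125,466.46):
Base rate for 28.53 is 24%.
Additional duty on 28.53 from Vinara: +60.9%. Applied ad valorem rate: 24% + 60.9% = 84.9%.
Duty = ¥125,466.46 × 84.9% = ¥106,521.02.
Line 3 (23.60, Bralovia, 136 kg, ¥6,542.96):
Base rate for 23.60 is ¥3.40/kg.
Duty = 136 × ¥3.40 = ¥462.40.
Line 4 (58.97, Zorara, 2,719 units, ¥424,327.14):
Base rate for 58.97 is 34.5%.
Origin Zorara qualifies under the Heson–Zorara agreement and 58.97 is covered: preferential rate 28.5% applies instead.
Duty = ¥424,327.14 × 28.5% = ¥120,933.23.
Total = ¥1,496.13 + ¥106,521.02 + ¥462.40 + ¥120,933.23 = ¥229,412.78.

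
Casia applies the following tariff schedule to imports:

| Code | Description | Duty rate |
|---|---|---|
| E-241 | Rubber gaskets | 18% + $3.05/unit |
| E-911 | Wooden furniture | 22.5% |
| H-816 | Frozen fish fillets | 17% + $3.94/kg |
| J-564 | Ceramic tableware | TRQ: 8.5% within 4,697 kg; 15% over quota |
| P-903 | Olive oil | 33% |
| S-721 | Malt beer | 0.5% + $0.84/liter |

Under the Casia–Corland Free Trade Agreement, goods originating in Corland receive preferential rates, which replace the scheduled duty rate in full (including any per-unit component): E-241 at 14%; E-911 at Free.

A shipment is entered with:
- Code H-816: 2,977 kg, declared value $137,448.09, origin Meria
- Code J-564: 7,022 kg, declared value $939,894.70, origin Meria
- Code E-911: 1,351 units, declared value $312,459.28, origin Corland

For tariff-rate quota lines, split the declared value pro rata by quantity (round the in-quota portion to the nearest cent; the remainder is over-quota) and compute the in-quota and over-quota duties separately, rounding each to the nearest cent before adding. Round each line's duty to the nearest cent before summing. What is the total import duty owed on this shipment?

Line 1 (H-816, Meria, 2,977 kg, $137,448.09):
Base rate for H-816 is 17% + $3.94/kg.
Duty = $137,448.09 × 17% + 2,977 × $3.94 = $35,095.56.
Line 2 (J-564, Meria, 7,022 kg, $939,894.70):
Code J-564 is under a tariff-rate quota (threshold 4,697 kg). In-quota: 4,697 kg at 8.5%; over-quota: 2,325 kg at 15%.
Pro-rata value split: in-quota = $939,894.70 × 4,697/7,022 = $628,693.45; over-quota = $939,894.70 − $628,693.45 = $311,201.25.
In-quota duty = $628,693.45 × 8.5% = $53,438.94. Over-quota duty = $311,201.25 × 15% = $46,680.19.
Line duty = $53,438.94 + $46,680.19 = $100,119.13.
Line 3 (E-911, Corland, 1,351 units, $312,459.28):
Base rate for E-911 is 22.5%.
Origin Corland qualifies under the Casia–Corland agreement and E-911 is covered: preferential rate Free applies instead.
Duty = $312,459.28 × 0% = $0.00.
Total = $35,095.56 + $100,119.13 + $0.00 = $135,214.69.

$135,214.69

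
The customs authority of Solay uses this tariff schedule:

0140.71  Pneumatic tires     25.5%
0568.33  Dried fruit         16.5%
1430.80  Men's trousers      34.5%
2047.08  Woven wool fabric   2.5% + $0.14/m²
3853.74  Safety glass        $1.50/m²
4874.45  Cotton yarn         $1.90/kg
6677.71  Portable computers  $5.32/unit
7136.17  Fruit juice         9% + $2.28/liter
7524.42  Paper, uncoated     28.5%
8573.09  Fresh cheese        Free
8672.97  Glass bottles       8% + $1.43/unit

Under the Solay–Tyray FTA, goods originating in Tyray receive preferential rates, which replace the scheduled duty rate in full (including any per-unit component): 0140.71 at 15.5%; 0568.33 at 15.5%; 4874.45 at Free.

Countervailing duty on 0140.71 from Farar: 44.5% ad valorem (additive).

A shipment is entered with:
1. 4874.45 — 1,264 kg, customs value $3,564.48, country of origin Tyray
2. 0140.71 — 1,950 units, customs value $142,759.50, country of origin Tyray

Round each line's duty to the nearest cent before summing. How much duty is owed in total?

$22,127.72

Line 1 (4874.45, Tyray, 1,264 kg, $3,564.48):
Base rate for 4874.45 is $1.90/kg.
Origin Tyray qualifies under the Solay–Tyray agreement and 4874.45 is covered: preferential rate Free applies instead.
Duty = $3,564.48 × 0% = $0.00.
Line 2 (0140.71, Tyray, 1,950 units, $142,759.50):
Base rate for 0140.71 is 25.5%.
Origin Tyray qualifies under the Solay–Tyray agreement and 0140.71 is covered: preferential rate 15.5% applies instead.
The additional-duty order on 0140.71 targets Farar, not Tyray; it does not apply.
Duty = $142,759.50 × 15.5% = $22,127.72.
Total = $0.00 + $22,127.72 = $22,127.72.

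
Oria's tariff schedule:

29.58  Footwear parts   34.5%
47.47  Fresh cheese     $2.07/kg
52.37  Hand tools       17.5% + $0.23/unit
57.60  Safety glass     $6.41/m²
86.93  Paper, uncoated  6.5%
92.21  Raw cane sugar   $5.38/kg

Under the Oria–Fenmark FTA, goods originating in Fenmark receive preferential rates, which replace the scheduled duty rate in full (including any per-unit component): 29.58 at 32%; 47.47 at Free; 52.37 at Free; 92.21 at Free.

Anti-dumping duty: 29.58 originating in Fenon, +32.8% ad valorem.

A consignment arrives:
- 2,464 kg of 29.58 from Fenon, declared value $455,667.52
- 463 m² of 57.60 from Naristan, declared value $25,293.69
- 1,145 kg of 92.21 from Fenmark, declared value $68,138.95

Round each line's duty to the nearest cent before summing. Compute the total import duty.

$309,632.07

Line 1 (29.58, Fenon, 2,464 kg, $455,667.52):
Base rate for 29.58 is 34.5%.
29.58 has an FTA preferential rate, but origin Fenon is not Fenmark; base rate stands.
Additional duty on 29.58 from Fenon: +32.8%. Applied ad valorem rate: 34.5% + 32.8% = 67.3%.
Duty = $455,667.52 × 67.3% = $306,664.24.
Line 2 (57.60, Naristan, 463 m², $25,293.69):
Base rate for 57.60 is $6.41/m².
Duty = 463 × $6.41 = $2,967.83.
Line 3 (92.21, Fenmark, 1,145 kg, $68,138.95):
Base rate for 92.21 is $5.38/kg.
Origin Fenmark qualifies under the Oria–Fenmark agreement and 92.21 is covered: preferential rate Free applies instead.
Duty = $68,138.95 × 0% = $0.00.
Total = $306,664.24 + $2,967.83 + $0.00 = $309,632.07.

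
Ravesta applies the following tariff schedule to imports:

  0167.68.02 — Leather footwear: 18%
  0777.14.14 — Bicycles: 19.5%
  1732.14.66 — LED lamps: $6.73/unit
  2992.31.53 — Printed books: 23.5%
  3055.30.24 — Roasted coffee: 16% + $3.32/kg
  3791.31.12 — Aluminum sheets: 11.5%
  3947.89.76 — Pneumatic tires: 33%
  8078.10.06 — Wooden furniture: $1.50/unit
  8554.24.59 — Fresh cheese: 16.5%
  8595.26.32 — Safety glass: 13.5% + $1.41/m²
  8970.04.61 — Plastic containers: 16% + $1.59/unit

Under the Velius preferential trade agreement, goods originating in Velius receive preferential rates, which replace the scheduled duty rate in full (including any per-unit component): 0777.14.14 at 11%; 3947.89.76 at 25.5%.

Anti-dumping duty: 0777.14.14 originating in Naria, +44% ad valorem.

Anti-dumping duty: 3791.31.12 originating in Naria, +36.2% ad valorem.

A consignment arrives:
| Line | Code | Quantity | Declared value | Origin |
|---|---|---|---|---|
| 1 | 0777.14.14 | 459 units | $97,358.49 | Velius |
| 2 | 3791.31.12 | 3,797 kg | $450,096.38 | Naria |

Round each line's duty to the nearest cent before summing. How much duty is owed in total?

$225,405.40

Line 1 (0777.14.14, Velius, 459 units, $97,358.49):
Base rate for 0777.14.14 is 19.5%.
Origin Velius qualifies under the Ravesta–Velius agreement and 0777.14.14 is covered: preferential rate 11% applies instead.
The additional-duty order on 0777.14.14 targets Naria, not Velius; it does not apply.
Duty = $97,358.49 × 11% = $10,709.43.
Line 2 (3791.31.12, Naria, 3,797 kg, $450,096.38):
Base rate for 3791.31.12 is 11.5%.
Additional duty on 3791.31.12 from Naria: +36.2%. Applied ad valorem rate: 11.5% + 36.2% = 47.7%.
Duty = $450,096.38 × 47.7% = $214,695.97.
Total = $10,709.43 + $214,695.97 = $225,405.40.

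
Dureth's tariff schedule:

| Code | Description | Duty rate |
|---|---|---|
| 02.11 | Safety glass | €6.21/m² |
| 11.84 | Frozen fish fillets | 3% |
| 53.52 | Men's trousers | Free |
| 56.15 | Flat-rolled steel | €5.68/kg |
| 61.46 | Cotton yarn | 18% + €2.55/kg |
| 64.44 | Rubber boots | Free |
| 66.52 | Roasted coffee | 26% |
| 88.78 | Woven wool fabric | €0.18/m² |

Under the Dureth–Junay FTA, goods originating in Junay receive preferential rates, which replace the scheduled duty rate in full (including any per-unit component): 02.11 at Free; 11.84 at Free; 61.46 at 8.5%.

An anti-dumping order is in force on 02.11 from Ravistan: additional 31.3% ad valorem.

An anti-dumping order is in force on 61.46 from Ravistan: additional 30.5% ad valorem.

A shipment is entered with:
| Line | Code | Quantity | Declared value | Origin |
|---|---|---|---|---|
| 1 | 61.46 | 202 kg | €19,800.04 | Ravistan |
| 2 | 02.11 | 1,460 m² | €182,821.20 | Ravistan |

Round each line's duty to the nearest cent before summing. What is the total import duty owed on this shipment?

Line 1 (61.46, Ravistan, 202 kg, €19,800.04):
Base rate for 61.46 is 18% + €2.55/kg.
61.46 has an FTA preferential rate, but origin Ravistan is not Junay; base rate stands.
Additional duty on 61.46 from Ravistan: +30.5%. Applied ad valorem rate: 18% + 30.5% = 48.5%.
Duty = €19,800.04 × 48.5% + 202 × €2.55 = €10,118.12.
Line 2 (02.11, Ravistan, 1,460 m², €182,821.20):
Base rate for 02.11 is €6.21/m².
02.11 has an FTA preferential rate, but origin Ravistan is not Junay; base rate stands.
Additional duty on 02.11 from Ravistan: +31.3% ad valorem. Applied ad valorem rate = 31.3%.
Duty = €182,821.20 × 31.3% + 1,460 × €6.21 = €66,289.64.
Total = €10,118.12 + €66,289.64 = €76,407.76.

€76,407.76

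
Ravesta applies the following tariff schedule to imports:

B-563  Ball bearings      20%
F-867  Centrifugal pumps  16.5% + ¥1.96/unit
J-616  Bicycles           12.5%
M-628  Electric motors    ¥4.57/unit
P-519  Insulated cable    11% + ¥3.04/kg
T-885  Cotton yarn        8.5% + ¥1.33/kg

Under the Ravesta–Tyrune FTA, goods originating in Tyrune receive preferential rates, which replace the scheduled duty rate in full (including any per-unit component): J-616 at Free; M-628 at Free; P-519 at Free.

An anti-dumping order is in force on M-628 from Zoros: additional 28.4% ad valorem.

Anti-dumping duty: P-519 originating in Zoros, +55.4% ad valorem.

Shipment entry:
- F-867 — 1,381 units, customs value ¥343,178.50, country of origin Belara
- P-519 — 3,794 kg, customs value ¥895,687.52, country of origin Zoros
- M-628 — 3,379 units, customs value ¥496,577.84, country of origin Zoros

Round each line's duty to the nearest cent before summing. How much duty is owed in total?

¥822,071.62

Line 1 (F-867, Belara, 1,381 units, ¥343,178.50):
Base rate for F-867 is 16.5% + ¥1.96/unit.
Duty = ¥343,178.50 × 16.5% + 1,381 × ¥1.96 = ¥59,331.21.
Line 2 (P-519, Zoros, 3,794 kg, ¥895,687.52):
Base rate for P-519 is 11% + ¥3.04/kg.
P-519 has an FTA preferential rate, but origin Zoros is not Tyrune; base rate stands.
Additional duty on P-519 from Zoros: +55.4%. Applied ad valorem rate: 11% + 55.4% = 66.4%.
Duty = ¥895,687.52 × 66.4% + 3,794 × ¥3.04 = ¥606,270.27.
Line 3 (M-628, Zoros, 3,379 units, ¥496,577.84):
Base rate for M-628 is ¥4.57/unit.
M-628 has an FTA preferential rate, but origin Zoros is not Tyrune; base rate stands.
Additional duty on M-628 from Zoros: +28.4% ad valorem. Applied ad valorem rate = 28.4%.
Duty = ¥496,577.84 × 28.4% + 3,379 × ¥4.57 = ¥156,470.14.
Total = ¥59,331.21 + ¥606,270.27 + ¥156,470.14 = ¥822,071.62.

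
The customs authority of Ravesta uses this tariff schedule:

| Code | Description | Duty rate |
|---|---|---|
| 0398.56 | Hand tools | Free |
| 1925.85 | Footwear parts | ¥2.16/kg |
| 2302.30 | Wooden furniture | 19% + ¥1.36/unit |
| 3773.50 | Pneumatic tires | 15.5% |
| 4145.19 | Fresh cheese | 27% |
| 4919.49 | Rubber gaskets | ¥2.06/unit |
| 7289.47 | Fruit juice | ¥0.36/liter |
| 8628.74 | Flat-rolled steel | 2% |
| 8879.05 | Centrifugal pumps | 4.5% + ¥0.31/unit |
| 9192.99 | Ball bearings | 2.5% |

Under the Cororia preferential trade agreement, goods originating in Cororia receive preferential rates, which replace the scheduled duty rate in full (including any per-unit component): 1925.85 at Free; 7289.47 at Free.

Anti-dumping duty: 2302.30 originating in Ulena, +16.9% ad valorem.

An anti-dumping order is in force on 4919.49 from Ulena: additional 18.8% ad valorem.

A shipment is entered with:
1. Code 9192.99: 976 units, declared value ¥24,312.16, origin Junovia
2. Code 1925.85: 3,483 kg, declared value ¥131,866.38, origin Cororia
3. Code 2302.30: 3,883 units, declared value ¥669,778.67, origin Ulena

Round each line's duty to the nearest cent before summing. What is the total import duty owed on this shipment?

Line 1 (9192.99, Junovia, 976 units, ¥24,312.16):
Base rate for 9192.99 is 2.5%.
Duty = ¥24,312.16 × 2.5% = ¥607.80.
Line 2 (1925.85, Cororia, 3,483 kg, ¥131,866.38):
Base rate for 1925.85 is ¥2.16/kg.
Origin Cororia qualifies under the Ravesta–Cororia agreement and 1925.85 is covered: preferential rate Free applies instead.
Duty = ¥131,866.38 × 0% = ¥0.00.
Line 3 (2302.30, Ulena, 3,883 units, ¥669,778.67):
Base rate for 2302.30 is 19% + ¥1.36/unit.
Additional duty on 2302.30 from Ulena: +16.9%. Applied ad valorem rate: 19% + 16.9% = 35.9%.
Duty = ¥669,778.67 × 35.9% + 3,883 × ¥1.36 = ¥245,731.42.
Total = ¥607.80 + ¥0.00 + ¥245,731.42 = ¥246,339.22.

¥246,339.22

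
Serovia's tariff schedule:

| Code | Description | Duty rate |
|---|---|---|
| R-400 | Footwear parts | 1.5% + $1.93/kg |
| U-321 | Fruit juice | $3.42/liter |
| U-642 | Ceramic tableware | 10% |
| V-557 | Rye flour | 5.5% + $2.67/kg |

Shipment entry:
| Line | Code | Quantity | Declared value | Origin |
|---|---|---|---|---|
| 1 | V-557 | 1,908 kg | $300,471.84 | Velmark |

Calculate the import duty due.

$21,620.31

Line 1 (V-557, Velmark, 1,908 kg, $300,471.84):
Base rate for V-557 is 5.5% + $2.67/kg.
Duty = $300,471.84 × 5.5% + 1,908 × $2.67 = $21,620.31.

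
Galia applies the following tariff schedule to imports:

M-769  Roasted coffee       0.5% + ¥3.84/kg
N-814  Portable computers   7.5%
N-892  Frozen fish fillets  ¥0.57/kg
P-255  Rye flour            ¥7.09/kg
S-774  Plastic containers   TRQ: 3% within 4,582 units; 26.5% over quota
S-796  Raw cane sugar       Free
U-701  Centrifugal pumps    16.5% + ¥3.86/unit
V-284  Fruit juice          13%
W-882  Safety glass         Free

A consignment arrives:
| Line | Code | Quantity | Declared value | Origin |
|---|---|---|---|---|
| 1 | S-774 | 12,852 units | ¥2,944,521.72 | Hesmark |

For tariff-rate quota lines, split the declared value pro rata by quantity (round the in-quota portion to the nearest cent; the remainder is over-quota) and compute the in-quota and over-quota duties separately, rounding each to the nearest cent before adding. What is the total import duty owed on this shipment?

Line 1 (S-774, Hesmark, 12,852 units, ¥2,944,521.72):
Code S-774 is under a tariff-rate quota (threshold 4,582 units). In-quota: 4,582 units at 3%; over-quota: 8,270 units at 26.5%.
Pro-rata value split: in-quota = ¥2,944,521.72 × 4,582/12,852 = ¥1,049,782.02; over-quota = ¥2,944,521.72 − ¥1,049,782.02 = ¥1,894,739.70.
In-quota duty = ¥1,049,782.02 × 3% = ¥31,493.46. Over-quota duty = ¥1,894,739.70 × 26.5% = ¥502,106.02.
Line duty = ¥31,493.46 + ¥502,106.02 = ¥533,599.48.

¥533,599.48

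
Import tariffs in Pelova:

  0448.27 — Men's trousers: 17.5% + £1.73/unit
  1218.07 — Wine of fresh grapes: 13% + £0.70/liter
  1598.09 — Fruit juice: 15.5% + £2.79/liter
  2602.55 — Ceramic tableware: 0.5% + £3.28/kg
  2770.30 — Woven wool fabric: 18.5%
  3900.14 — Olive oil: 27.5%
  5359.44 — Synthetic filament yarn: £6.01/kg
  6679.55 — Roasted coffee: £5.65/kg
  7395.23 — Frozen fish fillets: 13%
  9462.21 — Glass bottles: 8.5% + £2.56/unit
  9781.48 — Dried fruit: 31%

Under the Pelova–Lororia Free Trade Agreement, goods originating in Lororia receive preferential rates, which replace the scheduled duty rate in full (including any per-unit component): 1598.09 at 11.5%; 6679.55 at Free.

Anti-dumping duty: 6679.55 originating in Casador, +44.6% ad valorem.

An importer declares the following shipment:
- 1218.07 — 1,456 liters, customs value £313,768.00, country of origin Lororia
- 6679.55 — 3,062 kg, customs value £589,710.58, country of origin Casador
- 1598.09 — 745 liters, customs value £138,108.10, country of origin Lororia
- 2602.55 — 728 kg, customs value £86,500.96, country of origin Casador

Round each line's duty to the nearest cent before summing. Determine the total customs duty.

£340,823.03

Line 1 (1218.07, Lororia, 1,456 liters, £313,768.00):
Base rate for 1218.07 is 13% + £0.70/liter.
Origin Lororia is the FTA partner but 1218.07 is not on the preference list; base rate stands.
Duty = £313,768.00 × 13% + 1,456 × £0.70 = £41,809.04.
Line 2 (6679.55, Casador, 3,062 kg, £589,710.58):
Base rate for 6679.55 is £5.65/kg.
6679.55 has an FTA preferential rate, but origin Casador is not Lororia; base rate stands.
Additional duty on 6679.55 from Casador: +44.6% ad valorem. Applied ad valorem rate = 44.6%.
Duty = £589,710.58 × 44.6% + 3,062 × £5.65 = £280,311.22.
Line 3 (1598.09, Lororia, 745 liters, £138,108.10):
Base rate for 1598.09 is 15.5% + £2.79/liter.
Origin Lororia qualifies under the Pelova–Lororia agreement and 1598.09 is covered: preferential rate 11.5% applies instead.
Duty = £138,108.10 × 11.5% = £15,882.43.
Line 4 (2602.55, Casador, 728 kg, £86,500.96):
Base rate for 2602.55 is 0.5% + £3.28/kg.
Duty = £86,500.96 × 0.5% + 728 × £3.28 = £2,820.34.
Total = £41,809.04 + £280,311.22 + £15,882.43 + £2,820.34 = £340,823.03.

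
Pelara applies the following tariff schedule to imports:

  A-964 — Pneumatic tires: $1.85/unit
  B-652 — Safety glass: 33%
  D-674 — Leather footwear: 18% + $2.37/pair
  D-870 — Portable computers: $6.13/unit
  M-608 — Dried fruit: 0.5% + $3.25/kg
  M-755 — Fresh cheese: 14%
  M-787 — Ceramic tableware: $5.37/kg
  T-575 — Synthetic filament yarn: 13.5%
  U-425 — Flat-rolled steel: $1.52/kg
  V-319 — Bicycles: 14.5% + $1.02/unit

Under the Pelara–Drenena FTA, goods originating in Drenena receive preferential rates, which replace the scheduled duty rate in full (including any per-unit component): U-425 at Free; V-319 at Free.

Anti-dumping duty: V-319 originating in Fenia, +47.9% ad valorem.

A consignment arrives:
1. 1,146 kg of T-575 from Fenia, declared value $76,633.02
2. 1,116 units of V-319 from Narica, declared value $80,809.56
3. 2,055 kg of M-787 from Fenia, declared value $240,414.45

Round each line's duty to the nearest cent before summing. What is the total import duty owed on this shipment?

$34,236.52

Line 1 (T-575, Fenia, 1,146 kg, $76,633.02):
Base rate for T-575 is 13.5%.
Duty = $76,633.02 × 13.5% = $10,345.46.
Line 2 (V-319, Narica, 1,116 units, $80,809.56):
Base rate for V-319 is 14.5% + $1.02/unit.
V-319 has an FTA preferential rate, but origin Narica is not Drenena; base rate stands.
The additional-duty order on V-319 targets Fenia, not Narica; it does not apply.
Duty = $80,809.56 × 14.5% + 1,116 × $1.02 = $12,855.71.
Line 3 (M-787, Fenia, 2,055 kg, $240,414.45):
Base rate for M-787 is $5.37/kg.
Duty = 2,055 × $5.37 = $11,035.35.
Total = $10,345.46 + $12,855.71 + $11,035.35 = $34,236.52.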